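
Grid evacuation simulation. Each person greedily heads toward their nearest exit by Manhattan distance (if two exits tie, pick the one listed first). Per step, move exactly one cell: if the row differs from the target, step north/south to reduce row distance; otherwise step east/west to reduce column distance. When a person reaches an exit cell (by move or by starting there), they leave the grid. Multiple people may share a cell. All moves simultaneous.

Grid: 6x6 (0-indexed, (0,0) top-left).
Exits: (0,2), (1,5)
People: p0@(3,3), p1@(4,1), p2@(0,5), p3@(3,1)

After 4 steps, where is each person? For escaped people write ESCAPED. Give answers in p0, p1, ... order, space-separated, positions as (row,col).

Step 1: p0:(3,3)->(2,3) | p1:(4,1)->(3,1) | p2:(0,5)->(1,5)->EXIT | p3:(3,1)->(2,1)
Step 2: p0:(2,3)->(1,3) | p1:(3,1)->(2,1) | p2:escaped | p3:(2,1)->(1,1)
Step 3: p0:(1,3)->(0,3) | p1:(2,1)->(1,1) | p2:escaped | p3:(1,1)->(0,1)
Step 4: p0:(0,3)->(0,2)->EXIT | p1:(1,1)->(0,1) | p2:escaped | p3:(0,1)->(0,2)->EXIT

ESCAPED (0,1) ESCAPED ESCAPED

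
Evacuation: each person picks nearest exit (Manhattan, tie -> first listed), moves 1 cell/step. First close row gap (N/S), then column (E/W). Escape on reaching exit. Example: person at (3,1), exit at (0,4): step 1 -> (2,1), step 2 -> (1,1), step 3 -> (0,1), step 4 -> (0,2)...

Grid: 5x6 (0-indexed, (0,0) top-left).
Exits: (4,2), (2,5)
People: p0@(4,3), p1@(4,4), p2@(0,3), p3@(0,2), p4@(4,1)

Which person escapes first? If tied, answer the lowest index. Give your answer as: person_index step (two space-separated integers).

Step 1: p0:(4,3)->(4,2)->EXIT | p1:(4,4)->(4,3) | p2:(0,3)->(1,3) | p3:(0,2)->(1,2) | p4:(4,1)->(4,2)->EXIT
Step 2: p0:escaped | p1:(4,3)->(4,2)->EXIT | p2:(1,3)->(2,3) | p3:(1,2)->(2,2) | p4:escaped
Step 3: p0:escaped | p1:escaped | p2:(2,3)->(2,4) | p3:(2,2)->(3,2) | p4:escaped
Step 4: p0:escaped | p1:escaped | p2:(2,4)->(2,5)->EXIT | p3:(3,2)->(4,2)->EXIT | p4:escaped
Exit steps: [1, 2, 4, 4, 1]
First to escape: p0 at step 1

Answer: 0 1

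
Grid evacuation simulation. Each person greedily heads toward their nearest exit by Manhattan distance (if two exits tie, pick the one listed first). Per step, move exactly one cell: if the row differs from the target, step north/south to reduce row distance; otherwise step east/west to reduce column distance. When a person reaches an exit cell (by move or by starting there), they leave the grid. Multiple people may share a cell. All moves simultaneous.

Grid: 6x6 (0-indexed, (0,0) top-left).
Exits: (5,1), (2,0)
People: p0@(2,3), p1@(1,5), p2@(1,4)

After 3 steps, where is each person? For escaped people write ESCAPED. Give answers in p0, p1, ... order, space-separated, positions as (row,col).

Step 1: p0:(2,3)->(2,2) | p1:(1,5)->(2,5) | p2:(1,4)->(2,4)
Step 2: p0:(2,2)->(2,1) | p1:(2,5)->(2,4) | p2:(2,4)->(2,3)
Step 3: p0:(2,1)->(2,0)->EXIT | p1:(2,4)->(2,3) | p2:(2,3)->(2,2)

ESCAPED (2,3) (2,2)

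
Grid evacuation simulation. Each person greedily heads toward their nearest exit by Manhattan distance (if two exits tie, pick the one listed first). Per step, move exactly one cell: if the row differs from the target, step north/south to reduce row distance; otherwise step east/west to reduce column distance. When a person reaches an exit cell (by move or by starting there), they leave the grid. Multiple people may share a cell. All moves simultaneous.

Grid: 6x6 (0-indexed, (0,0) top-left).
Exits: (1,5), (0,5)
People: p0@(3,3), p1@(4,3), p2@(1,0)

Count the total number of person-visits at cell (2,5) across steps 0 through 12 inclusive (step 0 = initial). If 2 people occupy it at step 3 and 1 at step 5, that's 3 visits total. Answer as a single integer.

Step 0: p0@(3,3) p1@(4,3) p2@(1,0) -> at (2,5): 0 [-], cum=0
Step 1: p0@(2,3) p1@(3,3) p2@(1,1) -> at (2,5): 0 [-], cum=0
Step 2: p0@(1,3) p1@(2,3) p2@(1,2) -> at (2,5): 0 [-], cum=0
Step 3: p0@(1,4) p1@(1,3) p2@(1,3) -> at (2,5): 0 [-], cum=0
Step 4: p0@ESC p1@(1,4) p2@(1,4) -> at (2,5): 0 [-], cum=0
Step 5: p0@ESC p1@ESC p2@ESC -> at (2,5): 0 [-], cum=0
Total visits = 0

Answer: 0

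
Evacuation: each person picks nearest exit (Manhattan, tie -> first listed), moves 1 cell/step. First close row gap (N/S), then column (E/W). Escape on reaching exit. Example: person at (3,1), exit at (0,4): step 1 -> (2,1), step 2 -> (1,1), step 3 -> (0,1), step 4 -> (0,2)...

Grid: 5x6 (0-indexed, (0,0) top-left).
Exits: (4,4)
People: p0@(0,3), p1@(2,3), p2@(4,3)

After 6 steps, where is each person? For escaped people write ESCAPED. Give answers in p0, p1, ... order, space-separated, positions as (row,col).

Step 1: p0:(0,3)->(1,3) | p1:(2,3)->(3,3) | p2:(4,3)->(4,4)->EXIT
Step 2: p0:(1,3)->(2,3) | p1:(3,3)->(4,3) | p2:escaped
Step 3: p0:(2,3)->(3,3) | p1:(4,3)->(4,4)->EXIT | p2:escaped
Step 4: p0:(3,3)->(4,3) | p1:escaped | p2:escaped
Step 5: p0:(4,3)->(4,4)->EXIT | p1:escaped | p2:escaped

ESCAPED ESCAPED ESCAPED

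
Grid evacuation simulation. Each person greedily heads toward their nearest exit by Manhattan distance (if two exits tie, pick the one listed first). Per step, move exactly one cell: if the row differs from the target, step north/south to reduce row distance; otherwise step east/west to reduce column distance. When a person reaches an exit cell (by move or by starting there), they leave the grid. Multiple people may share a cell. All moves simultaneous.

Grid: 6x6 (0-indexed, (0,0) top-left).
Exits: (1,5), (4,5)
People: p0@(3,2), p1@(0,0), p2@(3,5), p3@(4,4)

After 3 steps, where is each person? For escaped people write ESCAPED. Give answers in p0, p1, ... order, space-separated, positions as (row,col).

Step 1: p0:(3,2)->(4,2) | p1:(0,0)->(1,0) | p2:(3,5)->(4,5)->EXIT | p3:(4,4)->(4,5)->EXIT
Step 2: p0:(4,2)->(4,3) | p1:(1,0)->(1,1) | p2:escaped | p3:escaped
Step 3: p0:(4,3)->(4,4) | p1:(1,1)->(1,2) | p2:escaped | p3:escaped

(4,4) (1,2) ESCAPED ESCAPED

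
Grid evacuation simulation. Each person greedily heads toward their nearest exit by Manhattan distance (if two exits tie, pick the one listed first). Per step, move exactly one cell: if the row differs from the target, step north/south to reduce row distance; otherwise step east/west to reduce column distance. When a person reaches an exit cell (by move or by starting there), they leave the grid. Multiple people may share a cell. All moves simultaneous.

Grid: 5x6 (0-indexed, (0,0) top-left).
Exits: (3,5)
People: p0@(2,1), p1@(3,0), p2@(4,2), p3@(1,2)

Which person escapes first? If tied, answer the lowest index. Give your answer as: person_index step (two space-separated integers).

Step 1: p0:(2,1)->(3,1) | p1:(3,0)->(3,1) | p2:(4,2)->(3,2) | p3:(1,2)->(2,2)
Step 2: p0:(3,1)->(3,2) | p1:(3,1)->(3,2) | p2:(3,2)->(3,3) | p3:(2,2)->(3,2)
Step 3: p0:(3,2)->(3,3) | p1:(3,2)->(3,3) | p2:(3,3)->(3,4) | p3:(3,2)->(3,3)
Step 4: p0:(3,3)->(3,4) | p1:(3,3)->(3,4) | p2:(3,4)->(3,5)->EXIT | p3:(3,3)->(3,4)
Step 5: p0:(3,4)->(3,5)->EXIT | p1:(3,4)->(3,5)->EXIT | p2:escaped | p3:(3,4)->(3,5)->EXIT
Exit steps: [5, 5, 4, 5]
First to escape: p2 at step 4

Answer: 2 4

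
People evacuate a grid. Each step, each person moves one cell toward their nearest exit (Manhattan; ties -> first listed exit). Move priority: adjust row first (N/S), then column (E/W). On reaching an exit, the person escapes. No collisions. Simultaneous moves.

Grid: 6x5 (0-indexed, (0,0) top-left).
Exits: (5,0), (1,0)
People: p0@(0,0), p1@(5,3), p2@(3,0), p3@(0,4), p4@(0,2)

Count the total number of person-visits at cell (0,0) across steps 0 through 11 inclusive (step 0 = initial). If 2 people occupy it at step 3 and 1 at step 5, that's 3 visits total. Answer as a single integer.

Answer: 1

Derivation:
Step 0: p0@(0,0) p1@(5,3) p2@(3,0) p3@(0,4) p4@(0,2) -> at (0,0): 1 [p0], cum=1
Step 1: p0@ESC p1@(5,2) p2@(4,0) p3@(1,4) p4@(1,2) -> at (0,0): 0 [-], cum=1
Step 2: p0@ESC p1@(5,1) p2@ESC p3@(1,3) p4@(1,1) -> at (0,0): 0 [-], cum=1
Step 3: p0@ESC p1@ESC p2@ESC p3@(1,2) p4@ESC -> at (0,0): 0 [-], cum=1
Step 4: p0@ESC p1@ESC p2@ESC p3@(1,1) p4@ESC -> at (0,0): 0 [-], cum=1
Step 5: p0@ESC p1@ESC p2@ESC p3@ESC p4@ESC -> at (0,0): 0 [-], cum=1
Total visits = 1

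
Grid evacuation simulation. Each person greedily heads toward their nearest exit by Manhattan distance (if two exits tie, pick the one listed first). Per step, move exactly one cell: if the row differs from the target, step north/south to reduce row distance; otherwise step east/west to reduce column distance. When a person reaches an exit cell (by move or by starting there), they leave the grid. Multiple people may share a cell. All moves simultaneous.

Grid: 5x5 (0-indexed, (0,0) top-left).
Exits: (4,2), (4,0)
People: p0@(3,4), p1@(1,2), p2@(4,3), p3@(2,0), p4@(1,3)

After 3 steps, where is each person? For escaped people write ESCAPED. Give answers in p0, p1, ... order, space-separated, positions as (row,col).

Step 1: p0:(3,4)->(4,4) | p1:(1,2)->(2,2) | p2:(4,3)->(4,2)->EXIT | p3:(2,0)->(3,0) | p4:(1,3)->(2,3)
Step 2: p0:(4,4)->(4,3) | p1:(2,2)->(3,2) | p2:escaped | p3:(3,0)->(4,0)->EXIT | p4:(2,3)->(3,3)
Step 3: p0:(4,3)->(4,2)->EXIT | p1:(3,2)->(4,2)->EXIT | p2:escaped | p3:escaped | p4:(3,3)->(4,3)

ESCAPED ESCAPED ESCAPED ESCAPED (4,3)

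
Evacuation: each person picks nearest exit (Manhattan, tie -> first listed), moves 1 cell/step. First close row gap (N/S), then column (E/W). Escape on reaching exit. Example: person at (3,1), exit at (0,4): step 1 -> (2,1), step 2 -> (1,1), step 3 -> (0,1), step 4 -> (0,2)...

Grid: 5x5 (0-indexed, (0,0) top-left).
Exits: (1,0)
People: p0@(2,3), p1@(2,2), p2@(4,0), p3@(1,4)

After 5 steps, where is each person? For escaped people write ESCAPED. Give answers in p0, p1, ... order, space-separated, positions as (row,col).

Step 1: p0:(2,3)->(1,3) | p1:(2,2)->(1,2) | p2:(4,0)->(3,0) | p3:(1,4)->(1,3)
Step 2: p0:(1,3)->(1,2) | p1:(1,2)->(1,1) | p2:(3,0)->(2,0) | p3:(1,3)->(1,2)
Step 3: p0:(1,2)->(1,1) | p1:(1,1)->(1,0)->EXIT | p2:(2,0)->(1,0)->EXIT | p3:(1,2)->(1,1)
Step 4: p0:(1,1)->(1,0)->EXIT | p1:escaped | p2:escaped | p3:(1,1)->(1,0)->EXIT

ESCAPED ESCAPED ESCAPED ESCAPED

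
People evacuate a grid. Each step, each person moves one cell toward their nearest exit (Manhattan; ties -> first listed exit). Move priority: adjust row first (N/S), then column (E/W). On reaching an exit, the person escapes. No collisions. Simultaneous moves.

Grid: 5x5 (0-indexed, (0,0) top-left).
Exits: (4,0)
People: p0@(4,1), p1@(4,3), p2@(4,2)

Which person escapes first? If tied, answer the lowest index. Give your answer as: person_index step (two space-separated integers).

Answer: 0 1

Derivation:
Step 1: p0:(4,1)->(4,0)->EXIT | p1:(4,3)->(4,2) | p2:(4,2)->(4,1)
Step 2: p0:escaped | p1:(4,2)->(4,1) | p2:(4,1)->(4,0)->EXIT
Step 3: p0:escaped | p1:(4,1)->(4,0)->EXIT | p2:escaped
Exit steps: [1, 3, 2]
First to escape: p0 at step 1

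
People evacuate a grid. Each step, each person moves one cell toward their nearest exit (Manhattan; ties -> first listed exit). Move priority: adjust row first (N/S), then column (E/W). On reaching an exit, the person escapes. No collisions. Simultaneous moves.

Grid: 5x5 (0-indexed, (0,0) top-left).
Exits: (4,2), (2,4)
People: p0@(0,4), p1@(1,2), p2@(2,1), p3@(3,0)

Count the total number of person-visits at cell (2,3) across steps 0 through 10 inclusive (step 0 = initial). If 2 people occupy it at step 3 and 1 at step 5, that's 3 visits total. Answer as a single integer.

Step 0: p0@(0,4) p1@(1,2) p2@(2,1) p3@(3,0) -> at (2,3): 0 [-], cum=0
Step 1: p0@(1,4) p1@(2,2) p2@(3,1) p3@(4,0) -> at (2,3): 0 [-], cum=0
Step 2: p0@ESC p1@(3,2) p2@(4,1) p3@(4,1) -> at (2,3): 0 [-], cum=0
Step 3: p0@ESC p1@ESC p2@ESC p3@ESC -> at (2,3): 0 [-], cum=0
Total visits = 0

Answer: 0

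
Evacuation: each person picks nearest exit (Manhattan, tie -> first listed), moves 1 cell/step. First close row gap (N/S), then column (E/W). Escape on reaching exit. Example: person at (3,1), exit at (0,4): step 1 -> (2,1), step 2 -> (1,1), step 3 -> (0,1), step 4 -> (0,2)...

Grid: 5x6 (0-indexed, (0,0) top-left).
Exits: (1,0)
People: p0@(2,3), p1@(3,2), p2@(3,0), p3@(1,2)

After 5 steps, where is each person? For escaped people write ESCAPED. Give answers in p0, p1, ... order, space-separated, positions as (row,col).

Step 1: p0:(2,3)->(1,3) | p1:(3,2)->(2,2) | p2:(3,0)->(2,0) | p3:(1,2)->(1,1)
Step 2: p0:(1,3)->(1,2) | p1:(2,2)->(1,2) | p2:(2,0)->(1,0)->EXIT | p3:(1,1)->(1,0)->EXIT
Step 3: p0:(1,2)->(1,1) | p1:(1,2)->(1,1) | p2:escaped | p3:escaped
Step 4: p0:(1,1)->(1,0)->EXIT | p1:(1,1)->(1,0)->EXIT | p2:escaped | p3:escaped

ESCAPED ESCAPED ESCAPED ESCAPED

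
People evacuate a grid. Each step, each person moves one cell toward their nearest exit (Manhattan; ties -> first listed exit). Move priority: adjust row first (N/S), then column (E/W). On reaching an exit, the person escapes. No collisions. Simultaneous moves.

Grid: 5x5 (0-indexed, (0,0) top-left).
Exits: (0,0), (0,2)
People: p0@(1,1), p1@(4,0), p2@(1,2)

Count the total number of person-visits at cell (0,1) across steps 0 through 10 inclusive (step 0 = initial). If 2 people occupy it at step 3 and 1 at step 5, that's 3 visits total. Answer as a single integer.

Step 0: p0@(1,1) p1@(4,0) p2@(1,2) -> at (0,1): 0 [-], cum=0
Step 1: p0@(0,1) p1@(3,0) p2@ESC -> at (0,1): 1 [p0], cum=1
Step 2: p0@ESC p1@(2,0) p2@ESC -> at (0,1): 0 [-], cum=1
Step 3: p0@ESC p1@(1,0) p2@ESC -> at (0,1): 0 [-], cum=1
Step 4: p0@ESC p1@ESC p2@ESC -> at (0,1): 0 [-], cum=1
Total visits = 1

Answer: 1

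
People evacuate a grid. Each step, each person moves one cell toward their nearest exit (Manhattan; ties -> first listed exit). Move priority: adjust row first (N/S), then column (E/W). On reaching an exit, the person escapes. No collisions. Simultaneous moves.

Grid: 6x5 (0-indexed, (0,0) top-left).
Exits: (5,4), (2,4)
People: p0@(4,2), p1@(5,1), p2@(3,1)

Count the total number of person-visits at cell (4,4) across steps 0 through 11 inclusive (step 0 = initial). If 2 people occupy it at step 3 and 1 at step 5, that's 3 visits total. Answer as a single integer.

Answer: 0

Derivation:
Step 0: p0@(4,2) p1@(5,1) p2@(3,1) -> at (4,4): 0 [-], cum=0
Step 1: p0@(5,2) p1@(5,2) p2@(2,1) -> at (4,4): 0 [-], cum=0
Step 2: p0@(5,3) p1@(5,3) p2@(2,2) -> at (4,4): 0 [-], cum=0
Step 3: p0@ESC p1@ESC p2@(2,3) -> at (4,4): 0 [-], cum=0
Step 4: p0@ESC p1@ESC p2@ESC -> at (4,4): 0 [-], cum=0
Total visits = 0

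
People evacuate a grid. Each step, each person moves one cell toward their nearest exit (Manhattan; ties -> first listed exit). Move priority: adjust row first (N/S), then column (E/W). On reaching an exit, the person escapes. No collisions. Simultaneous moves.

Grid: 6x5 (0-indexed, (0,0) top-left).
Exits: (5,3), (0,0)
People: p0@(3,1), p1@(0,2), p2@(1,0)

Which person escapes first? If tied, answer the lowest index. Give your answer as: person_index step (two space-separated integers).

Step 1: p0:(3,1)->(4,1) | p1:(0,2)->(0,1) | p2:(1,0)->(0,0)->EXIT
Step 2: p0:(4,1)->(5,1) | p1:(0,1)->(0,0)->EXIT | p2:escaped
Step 3: p0:(5,1)->(5,2) | p1:escaped | p2:escaped
Step 4: p0:(5,2)->(5,3)->EXIT | p1:escaped | p2:escaped
Exit steps: [4, 2, 1]
First to escape: p2 at step 1

Answer: 2 1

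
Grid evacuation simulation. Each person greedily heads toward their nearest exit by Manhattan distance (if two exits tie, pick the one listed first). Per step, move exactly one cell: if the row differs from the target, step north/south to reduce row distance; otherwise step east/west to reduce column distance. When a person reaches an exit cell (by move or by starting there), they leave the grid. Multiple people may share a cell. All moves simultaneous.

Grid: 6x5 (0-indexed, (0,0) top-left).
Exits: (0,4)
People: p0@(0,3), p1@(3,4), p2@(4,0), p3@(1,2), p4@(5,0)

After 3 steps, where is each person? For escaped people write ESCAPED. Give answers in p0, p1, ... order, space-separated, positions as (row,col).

Step 1: p0:(0,3)->(0,4)->EXIT | p1:(3,4)->(2,4) | p2:(4,0)->(3,0) | p3:(1,2)->(0,2) | p4:(5,0)->(4,0)
Step 2: p0:escaped | p1:(2,4)->(1,4) | p2:(3,0)->(2,0) | p3:(0,2)->(0,3) | p4:(4,0)->(3,0)
Step 3: p0:escaped | p1:(1,4)->(0,4)->EXIT | p2:(2,0)->(1,0) | p3:(0,3)->(0,4)->EXIT | p4:(3,0)->(2,0)

ESCAPED ESCAPED (1,0) ESCAPED (2,0)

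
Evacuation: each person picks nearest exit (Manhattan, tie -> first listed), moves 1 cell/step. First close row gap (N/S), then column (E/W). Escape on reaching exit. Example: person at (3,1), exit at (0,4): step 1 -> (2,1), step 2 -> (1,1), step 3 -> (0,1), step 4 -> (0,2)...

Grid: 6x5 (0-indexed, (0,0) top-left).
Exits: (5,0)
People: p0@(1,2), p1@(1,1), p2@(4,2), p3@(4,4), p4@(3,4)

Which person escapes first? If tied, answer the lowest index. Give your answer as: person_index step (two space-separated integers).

Step 1: p0:(1,2)->(2,2) | p1:(1,1)->(2,1) | p2:(4,2)->(5,2) | p3:(4,4)->(5,4) | p4:(3,4)->(4,4)
Step 2: p0:(2,2)->(3,2) | p1:(2,1)->(3,1) | p2:(5,2)->(5,1) | p3:(5,4)->(5,3) | p4:(4,4)->(5,4)
Step 3: p0:(3,2)->(4,2) | p1:(3,1)->(4,1) | p2:(5,1)->(5,0)->EXIT | p3:(5,3)->(5,2) | p4:(5,4)->(5,3)
Step 4: p0:(4,2)->(5,2) | p1:(4,1)->(5,1) | p2:escaped | p3:(5,2)->(5,1) | p4:(5,3)->(5,2)
Step 5: p0:(5,2)->(5,1) | p1:(5,1)->(5,0)->EXIT | p2:escaped | p3:(5,1)->(5,0)->EXIT | p4:(5,2)->(5,1)
Step 6: p0:(5,1)->(5,0)->EXIT | p1:escaped | p2:escaped | p3:escaped | p4:(5,1)->(5,0)->EXIT
Exit steps: [6, 5, 3, 5, 6]
First to escape: p2 at step 3

Answer: 2 3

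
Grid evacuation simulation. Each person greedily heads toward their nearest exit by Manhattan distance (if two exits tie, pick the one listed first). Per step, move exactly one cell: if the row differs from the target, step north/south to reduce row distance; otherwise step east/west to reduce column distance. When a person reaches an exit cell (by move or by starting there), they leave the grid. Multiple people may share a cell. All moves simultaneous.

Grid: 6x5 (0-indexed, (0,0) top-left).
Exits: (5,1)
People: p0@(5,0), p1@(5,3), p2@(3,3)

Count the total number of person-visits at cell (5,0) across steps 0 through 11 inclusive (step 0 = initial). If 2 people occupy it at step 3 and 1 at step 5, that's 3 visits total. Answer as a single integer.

Answer: 1

Derivation:
Step 0: p0@(5,0) p1@(5,3) p2@(3,3) -> at (5,0): 1 [p0], cum=1
Step 1: p0@ESC p1@(5,2) p2@(4,3) -> at (5,0): 0 [-], cum=1
Step 2: p0@ESC p1@ESC p2@(5,3) -> at (5,0): 0 [-], cum=1
Step 3: p0@ESC p1@ESC p2@(5,2) -> at (5,0): 0 [-], cum=1
Step 4: p0@ESC p1@ESC p2@ESC -> at (5,0): 0 [-], cum=1
Total visits = 1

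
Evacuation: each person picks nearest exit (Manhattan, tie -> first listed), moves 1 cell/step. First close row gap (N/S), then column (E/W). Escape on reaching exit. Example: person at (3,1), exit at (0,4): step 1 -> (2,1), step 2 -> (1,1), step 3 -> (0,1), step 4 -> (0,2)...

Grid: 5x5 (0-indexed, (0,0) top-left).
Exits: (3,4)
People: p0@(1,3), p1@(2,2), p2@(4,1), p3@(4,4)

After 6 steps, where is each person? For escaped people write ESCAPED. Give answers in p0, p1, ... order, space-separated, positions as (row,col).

Step 1: p0:(1,3)->(2,3) | p1:(2,2)->(3,2) | p2:(4,1)->(3,1) | p3:(4,4)->(3,4)->EXIT
Step 2: p0:(2,3)->(3,3) | p1:(3,2)->(3,3) | p2:(3,1)->(3,2) | p3:escaped
Step 3: p0:(3,3)->(3,4)->EXIT | p1:(3,3)->(3,4)->EXIT | p2:(3,2)->(3,3) | p3:escaped
Step 4: p0:escaped | p1:escaped | p2:(3,3)->(3,4)->EXIT | p3:escaped

ESCAPED ESCAPED ESCAPED ESCAPED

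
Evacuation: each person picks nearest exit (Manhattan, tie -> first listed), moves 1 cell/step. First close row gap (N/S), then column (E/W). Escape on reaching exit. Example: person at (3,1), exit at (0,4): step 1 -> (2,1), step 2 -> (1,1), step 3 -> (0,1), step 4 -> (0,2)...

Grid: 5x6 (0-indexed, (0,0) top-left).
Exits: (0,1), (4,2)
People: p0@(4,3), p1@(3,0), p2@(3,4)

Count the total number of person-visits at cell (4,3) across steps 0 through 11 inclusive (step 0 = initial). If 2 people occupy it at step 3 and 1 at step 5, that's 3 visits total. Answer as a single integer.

Step 0: p0@(4,3) p1@(3,0) p2@(3,4) -> at (4,3): 1 [p0], cum=1
Step 1: p0@ESC p1@(4,0) p2@(4,4) -> at (4,3): 0 [-], cum=1
Step 2: p0@ESC p1@(4,1) p2@(4,3) -> at (4,3): 1 [p2], cum=2
Step 3: p0@ESC p1@ESC p2@ESC -> at (4,3): 0 [-], cum=2
Total visits = 2

Answer: 2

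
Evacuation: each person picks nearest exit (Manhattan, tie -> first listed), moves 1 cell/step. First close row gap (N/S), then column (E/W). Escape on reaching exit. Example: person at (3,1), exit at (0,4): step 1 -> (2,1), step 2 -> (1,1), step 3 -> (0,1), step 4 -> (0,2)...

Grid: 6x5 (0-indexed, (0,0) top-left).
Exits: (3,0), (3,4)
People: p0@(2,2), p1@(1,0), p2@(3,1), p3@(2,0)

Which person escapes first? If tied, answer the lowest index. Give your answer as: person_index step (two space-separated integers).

Answer: 2 1

Derivation:
Step 1: p0:(2,2)->(3,2) | p1:(1,0)->(2,0) | p2:(3,1)->(3,0)->EXIT | p3:(2,0)->(3,0)->EXIT
Step 2: p0:(3,2)->(3,1) | p1:(2,0)->(3,0)->EXIT | p2:escaped | p3:escaped
Step 3: p0:(3,1)->(3,0)->EXIT | p1:escaped | p2:escaped | p3:escaped
Exit steps: [3, 2, 1, 1]
First to escape: p2 at step 1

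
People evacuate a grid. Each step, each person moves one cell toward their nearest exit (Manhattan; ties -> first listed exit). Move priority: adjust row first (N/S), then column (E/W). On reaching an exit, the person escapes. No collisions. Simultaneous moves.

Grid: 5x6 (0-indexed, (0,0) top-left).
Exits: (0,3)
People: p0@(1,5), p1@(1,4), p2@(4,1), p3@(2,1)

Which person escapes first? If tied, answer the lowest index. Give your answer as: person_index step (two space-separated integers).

Step 1: p0:(1,5)->(0,5) | p1:(1,4)->(0,4) | p2:(4,1)->(3,1) | p3:(2,1)->(1,1)
Step 2: p0:(0,5)->(0,4) | p1:(0,4)->(0,3)->EXIT | p2:(3,1)->(2,1) | p3:(1,1)->(0,1)
Step 3: p0:(0,4)->(0,3)->EXIT | p1:escaped | p2:(2,1)->(1,1) | p3:(0,1)->(0,2)
Step 4: p0:escaped | p1:escaped | p2:(1,1)->(0,1) | p3:(0,2)->(0,3)->EXIT
Step 5: p0:escaped | p1:escaped | p2:(0,1)->(0,2) | p3:escaped
Step 6: p0:escaped | p1:escaped | p2:(0,2)->(0,3)->EXIT | p3:escaped
Exit steps: [3, 2, 6, 4]
First to escape: p1 at step 2

Answer: 1 2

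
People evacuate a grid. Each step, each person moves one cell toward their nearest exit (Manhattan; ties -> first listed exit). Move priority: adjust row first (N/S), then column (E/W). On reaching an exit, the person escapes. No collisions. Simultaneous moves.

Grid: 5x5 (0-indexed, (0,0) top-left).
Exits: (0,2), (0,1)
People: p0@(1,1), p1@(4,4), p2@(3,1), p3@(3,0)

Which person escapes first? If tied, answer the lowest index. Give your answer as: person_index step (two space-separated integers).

Step 1: p0:(1,1)->(0,1)->EXIT | p1:(4,4)->(3,4) | p2:(3,1)->(2,1) | p3:(3,0)->(2,0)
Step 2: p0:escaped | p1:(3,4)->(2,4) | p2:(2,1)->(1,1) | p3:(2,0)->(1,0)
Step 3: p0:escaped | p1:(2,4)->(1,4) | p2:(1,1)->(0,1)->EXIT | p3:(1,0)->(0,0)
Step 4: p0:escaped | p1:(1,4)->(0,4) | p2:escaped | p3:(0,0)->(0,1)->EXIT
Step 5: p0:escaped | p1:(0,4)->(0,3) | p2:escaped | p3:escaped
Step 6: p0:escaped | p1:(0,3)->(0,2)->EXIT | p2:escaped | p3:escaped
Exit steps: [1, 6, 3, 4]
First to escape: p0 at step 1

Answer: 0 1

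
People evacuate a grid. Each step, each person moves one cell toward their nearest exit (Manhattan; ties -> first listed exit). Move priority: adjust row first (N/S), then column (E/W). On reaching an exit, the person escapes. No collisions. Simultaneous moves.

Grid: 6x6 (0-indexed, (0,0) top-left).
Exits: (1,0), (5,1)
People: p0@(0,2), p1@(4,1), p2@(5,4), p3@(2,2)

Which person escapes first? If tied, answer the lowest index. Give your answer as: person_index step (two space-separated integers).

Answer: 1 1

Derivation:
Step 1: p0:(0,2)->(1,2) | p1:(4,1)->(5,1)->EXIT | p2:(5,4)->(5,3) | p3:(2,2)->(1,2)
Step 2: p0:(1,2)->(1,1) | p1:escaped | p2:(5,3)->(5,2) | p3:(1,2)->(1,1)
Step 3: p0:(1,1)->(1,0)->EXIT | p1:escaped | p2:(5,2)->(5,1)->EXIT | p3:(1,1)->(1,0)->EXIT
Exit steps: [3, 1, 3, 3]
First to escape: p1 at step 1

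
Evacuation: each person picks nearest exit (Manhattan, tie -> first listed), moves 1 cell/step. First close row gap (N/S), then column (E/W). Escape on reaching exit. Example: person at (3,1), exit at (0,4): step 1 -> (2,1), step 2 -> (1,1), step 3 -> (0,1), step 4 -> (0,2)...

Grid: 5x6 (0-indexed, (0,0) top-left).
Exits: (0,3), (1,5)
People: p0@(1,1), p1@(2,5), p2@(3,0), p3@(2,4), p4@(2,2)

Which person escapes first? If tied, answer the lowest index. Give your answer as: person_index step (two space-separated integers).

Answer: 1 1

Derivation:
Step 1: p0:(1,1)->(0,1) | p1:(2,5)->(1,5)->EXIT | p2:(3,0)->(2,0) | p3:(2,4)->(1,4) | p4:(2,2)->(1,2)
Step 2: p0:(0,1)->(0,2) | p1:escaped | p2:(2,0)->(1,0) | p3:(1,4)->(1,5)->EXIT | p4:(1,2)->(0,2)
Step 3: p0:(0,2)->(0,3)->EXIT | p1:escaped | p2:(1,0)->(0,0) | p3:escaped | p4:(0,2)->(0,3)->EXIT
Step 4: p0:escaped | p1:escaped | p2:(0,0)->(0,1) | p3:escaped | p4:escaped
Step 5: p0:escaped | p1:escaped | p2:(0,1)->(0,2) | p3:escaped | p4:escaped
Step 6: p0:escaped | p1:escaped | p2:(0,2)->(0,3)->EXIT | p3:escaped | p4:escaped
Exit steps: [3, 1, 6, 2, 3]
First to escape: p1 at step 1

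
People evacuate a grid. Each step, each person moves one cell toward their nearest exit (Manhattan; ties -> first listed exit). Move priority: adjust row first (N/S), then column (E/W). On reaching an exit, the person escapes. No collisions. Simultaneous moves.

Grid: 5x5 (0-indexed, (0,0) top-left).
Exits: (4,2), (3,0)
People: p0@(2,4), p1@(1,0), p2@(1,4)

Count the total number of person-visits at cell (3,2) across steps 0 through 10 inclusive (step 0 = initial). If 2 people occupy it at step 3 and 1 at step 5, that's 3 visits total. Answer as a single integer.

Step 0: p0@(2,4) p1@(1,0) p2@(1,4) -> at (3,2): 0 [-], cum=0
Step 1: p0@(3,4) p1@(2,0) p2@(2,4) -> at (3,2): 0 [-], cum=0
Step 2: p0@(4,4) p1@ESC p2@(3,4) -> at (3,2): 0 [-], cum=0
Step 3: p0@(4,3) p1@ESC p2@(4,4) -> at (3,2): 0 [-], cum=0
Step 4: p0@ESC p1@ESC p2@(4,3) -> at (3,2): 0 [-], cum=0
Step 5: p0@ESC p1@ESC p2@ESC -> at (3,2): 0 [-], cum=0
Total visits = 0

Answer: 0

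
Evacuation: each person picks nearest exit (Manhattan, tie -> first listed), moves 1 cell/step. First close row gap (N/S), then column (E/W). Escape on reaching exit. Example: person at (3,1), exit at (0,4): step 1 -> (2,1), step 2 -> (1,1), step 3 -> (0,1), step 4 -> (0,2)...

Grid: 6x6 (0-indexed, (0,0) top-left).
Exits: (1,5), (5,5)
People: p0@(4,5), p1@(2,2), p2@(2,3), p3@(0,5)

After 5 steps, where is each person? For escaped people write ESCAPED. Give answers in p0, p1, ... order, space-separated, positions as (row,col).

Step 1: p0:(4,5)->(5,5)->EXIT | p1:(2,2)->(1,2) | p2:(2,3)->(1,3) | p3:(0,5)->(1,5)->EXIT
Step 2: p0:escaped | p1:(1,2)->(1,3) | p2:(1,3)->(1,4) | p3:escaped
Step 3: p0:escaped | p1:(1,3)->(1,4) | p2:(1,4)->(1,5)->EXIT | p3:escaped
Step 4: p0:escaped | p1:(1,4)->(1,5)->EXIT | p2:escaped | p3:escaped

ESCAPED ESCAPED ESCAPED ESCAPED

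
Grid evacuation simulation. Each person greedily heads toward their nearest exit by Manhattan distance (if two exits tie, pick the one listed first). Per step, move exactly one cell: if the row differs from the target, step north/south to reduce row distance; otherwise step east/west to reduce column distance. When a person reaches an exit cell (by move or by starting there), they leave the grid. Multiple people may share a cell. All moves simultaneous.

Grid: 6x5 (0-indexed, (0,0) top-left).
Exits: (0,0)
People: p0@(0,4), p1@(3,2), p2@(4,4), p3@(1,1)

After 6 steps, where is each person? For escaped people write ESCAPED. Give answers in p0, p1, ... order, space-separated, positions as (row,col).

Step 1: p0:(0,4)->(0,3) | p1:(3,2)->(2,2) | p2:(4,4)->(3,4) | p3:(1,1)->(0,1)
Step 2: p0:(0,3)->(0,2) | p1:(2,2)->(1,2) | p2:(3,4)->(2,4) | p3:(0,1)->(0,0)->EXIT
Step 3: p0:(0,2)->(0,1) | p1:(1,2)->(0,2) | p2:(2,4)->(1,4) | p3:escaped
Step 4: p0:(0,1)->(0,0)->EXIT | p1:(0,2)->(0,1) | p2:(1,4)->(0,4) | p3:escaped
Step 5: p0:escaped | p1:(0,1)->(0,0)->EXIT | p2:(0,4)->(0,3) | p3:escaped
Step 6: p0:escaped | p1:escaped | p2:(0,3)->(0,2) | p3:escaped

ESCAPED ESCAPED (0,2) ESCAPED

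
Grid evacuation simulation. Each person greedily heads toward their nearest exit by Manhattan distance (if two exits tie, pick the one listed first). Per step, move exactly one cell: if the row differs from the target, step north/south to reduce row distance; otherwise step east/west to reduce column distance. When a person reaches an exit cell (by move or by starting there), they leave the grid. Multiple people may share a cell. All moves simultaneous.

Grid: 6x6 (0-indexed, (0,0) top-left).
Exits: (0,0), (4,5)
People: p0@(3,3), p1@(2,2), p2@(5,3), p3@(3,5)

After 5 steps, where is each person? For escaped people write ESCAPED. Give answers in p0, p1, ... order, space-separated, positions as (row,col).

Step 1: p0:(3,3)->(4,3) | p1:(2,2)->(1,2) | p2:(5,3)->(4,3) | p3:(3,5)->(4,5)->EXIT
Step 2: p0:(4,3)->(4,4) | p1:(1,2)->(0,2) | p2:(4,3)->(4,4) | p3:escaped
Step 3: p0:(4,4)->(4,5)->EXIT | p1:(0,2)->(0,1) | p2:(4,4)->(4,5)->EXIT | p3:escaped
Step 4: p0:escaped | p1:(0,1)->(0,0)->EXIT | p2:escaped | p3:escaped

ESCAPED ESCAPED ESCAPED ESCAPED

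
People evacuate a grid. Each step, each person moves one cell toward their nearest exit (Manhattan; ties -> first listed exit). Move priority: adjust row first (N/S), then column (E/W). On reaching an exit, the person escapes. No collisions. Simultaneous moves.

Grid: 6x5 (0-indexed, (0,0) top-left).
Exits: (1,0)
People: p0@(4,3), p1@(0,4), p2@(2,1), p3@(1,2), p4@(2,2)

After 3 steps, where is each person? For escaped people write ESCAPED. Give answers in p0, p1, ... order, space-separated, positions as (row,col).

Step 1: p0:(4,3)->(3,3) | p1:(0,4)->(1,4) | p2:(2,1)->(1,1) | p3:(1,2)->(1,1) | p4:(2,2)->(1,2)
Step 2: p0:(3,3)->(2,3) | p1:(1,4)->(1,3) | p2:(1,1)->(1,0)->EXIT | p3:(1,1)->(1,0)->EXIT | p4:(1,2)->(1,1)
Step 3: p0:(2,3)->(1,3) | p1:(1,3)->(1,2) | p2:escaped | p3:escaped | p4:(1,1)->(1,0)->EXIT

(1,3) (1,2) ESCAPED ESCAPED ESCAPED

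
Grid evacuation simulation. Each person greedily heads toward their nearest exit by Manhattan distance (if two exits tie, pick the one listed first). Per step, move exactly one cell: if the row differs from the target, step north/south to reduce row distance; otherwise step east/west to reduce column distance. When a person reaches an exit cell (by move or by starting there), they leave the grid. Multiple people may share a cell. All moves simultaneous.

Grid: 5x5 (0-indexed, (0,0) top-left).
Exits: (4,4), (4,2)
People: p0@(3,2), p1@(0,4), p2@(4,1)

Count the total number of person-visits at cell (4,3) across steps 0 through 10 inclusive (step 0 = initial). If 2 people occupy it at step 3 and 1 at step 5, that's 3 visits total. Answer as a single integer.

Step 0: p0@(3,2) p1@(0,4) p2@(4,1) -> at (4,3): 0 [-], cum=0
Step 1: p0@ESC p1@(1,4) p2@ESC -> at (4,3): 0 [-], cum=0
Step 2: p0@ESC p1@(2,4) p2@ESC -> at (4,3): 0 [-], cum=0
Step 3: p0@ESC p1@(3,4) p2@ESC -> at (4,3): 0 [-], cum=0
Step 4: p0@ESC p1@ESC p2@ESC -> at (4,3): 0 [-], cum=0
Total visits = 0

Answer: 0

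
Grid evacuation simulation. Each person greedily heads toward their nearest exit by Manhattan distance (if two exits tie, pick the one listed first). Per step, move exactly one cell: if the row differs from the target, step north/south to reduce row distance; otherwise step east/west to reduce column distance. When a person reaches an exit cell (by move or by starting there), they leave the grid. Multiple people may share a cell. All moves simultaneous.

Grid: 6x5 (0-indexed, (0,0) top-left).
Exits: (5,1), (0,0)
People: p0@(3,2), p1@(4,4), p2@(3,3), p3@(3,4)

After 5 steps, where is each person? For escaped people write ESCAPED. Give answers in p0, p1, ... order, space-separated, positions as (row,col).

Step 1: p0:(3,2)->(4,2) | p1:(4,4)->(5,4) | p2:(3,3)->(4,3) | p3:(3,4)->(4,4)
Step 2: p0:(4,2)->(5,2) | p1:(5,4)->(5,3) | p2:(4,3)->(5,3) | p3:(4,4)->(5,4)
Step 3: p0:(5,2)->(5,1)->EXIT | p1:(5,3)->(5,2) | p2:(5,3)->(5,2) | p3:(5,4)->(5,3)
Step 4: p0:escaped | p1:(5,2)->(5,1)->EXIT | p2:(5,2)->(5,1)->EXIT | p3:(5,3)->(5,2)
Step 5: p0:escaped | p1:escaped | p2:escaped | p3:(5,2)->(5,1)->EXIT

ESCAPED ESCAPED ESCAPED ESCAPED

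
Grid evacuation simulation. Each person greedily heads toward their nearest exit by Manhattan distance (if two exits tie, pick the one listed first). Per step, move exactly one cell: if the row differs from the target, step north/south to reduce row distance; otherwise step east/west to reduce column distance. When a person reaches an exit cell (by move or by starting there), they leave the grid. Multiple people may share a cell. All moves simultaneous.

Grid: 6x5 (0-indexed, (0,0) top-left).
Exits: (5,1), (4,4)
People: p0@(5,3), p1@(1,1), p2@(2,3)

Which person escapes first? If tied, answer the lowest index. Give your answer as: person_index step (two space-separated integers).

Answer: 0 2

Derivation:
Step 1: p0:(5,3)->(5,2) | p1:(1,1)->(2,1) | p2:(2,3)->(3,3)
Step 2: p0:(5,2)->(5,1)->EXIT | p1:(2,1)->(3,1) | p2:(3,3)->(4,3)
Step 3: p0:escaped | p1:(3,1)->(4,1) | p2:(4,3)->(4,4)->EXIT
Step 4: p0:escaped | p1:(4,1)->(5,1)->EXIT | p2:escaped
Exit steps: [2, 4, 3]
First to escape: p0 at step 2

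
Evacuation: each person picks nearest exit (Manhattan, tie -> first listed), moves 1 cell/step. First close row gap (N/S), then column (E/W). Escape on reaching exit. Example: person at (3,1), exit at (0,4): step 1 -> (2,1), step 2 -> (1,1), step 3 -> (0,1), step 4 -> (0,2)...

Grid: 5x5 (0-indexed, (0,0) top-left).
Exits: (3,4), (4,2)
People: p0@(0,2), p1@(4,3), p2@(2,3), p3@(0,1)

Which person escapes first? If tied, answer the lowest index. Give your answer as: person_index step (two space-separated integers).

Answer: 1 1

Derivation:
Step 1: p0:(0,2)->(1,2) | p1:(4,3)->(4,2)->EXIT | p2:(2,3)->(3,3) | p3:(0,1)->(1,1)
Step 2: p0:(1,2)->(2,2) | p1:escaped | p2:(3,3)->(3,4)->EXIT | p3:(1,1)->(2,1)
Step 3: p0:(2,2)->(3,2) | p1:escaped | p2:escaped | p3:(2,1)->(3,1)
Step 4: p0:(3,2)->(4,2)->EXIT | p1:escaped | p2:escaped | p3:(3,1)->(4,1)
Step 5: p0:escaped | p1:escaped | p2:escaped | p3:(4,1)->(4,2)->EXIT
Exit steps: [4, 1, 2, 5]
First to escape: p1 at step 1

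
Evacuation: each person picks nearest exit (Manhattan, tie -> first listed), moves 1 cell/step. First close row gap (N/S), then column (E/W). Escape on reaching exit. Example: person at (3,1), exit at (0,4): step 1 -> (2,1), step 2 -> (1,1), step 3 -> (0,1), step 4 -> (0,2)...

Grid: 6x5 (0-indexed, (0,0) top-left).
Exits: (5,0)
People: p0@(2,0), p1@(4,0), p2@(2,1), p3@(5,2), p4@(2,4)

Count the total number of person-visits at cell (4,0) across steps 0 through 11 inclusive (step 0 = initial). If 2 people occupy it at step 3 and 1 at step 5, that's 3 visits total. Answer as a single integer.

Answer: 2

Derivation:
Step 0: p0@(2,0) p1@(4,0) p2@(2,1) p3@(5,2) p4@(2,4) -> at (4,0): 1 [p1], cum=1
Step 1: p0@(3,0) p1@ESC p2@(3,1) p3@(5,1) p4@(3,4) -> at (4,0): 0 [-], cum=1
Step 2: p0@(4,0) p1@ESC p2@(4,1) p3@ESC p4@(4,4) -> at (4,0): 1 [p0], cum=2
Step 3: p0@ESC p1@ESC p2@(5,1) p3@ESC p4@(5,4) -> at (4,0): 0 [-], cum=2
Step 4: p0@ESC p1@ESC p2@ESC p3@ESC p4@(5,3) -> at (4,0): 0 [-], cum=2
Step 5: p0@ESC p1@ESC p2@ESC p3@ESC p4@(5,2) -> at (4,0): 0 [-], cum=2
Step 6: p0@ESC p1@ESC p2@ESC p3@ESC p4@(5,1) -> at (4,0): 0 [-], cum=2
Step 7: p0@ESC p1@ESC p2@ESC p3@ESC p4@ESC -> at (4,0): 0 [-], cum=2
Total visits = 2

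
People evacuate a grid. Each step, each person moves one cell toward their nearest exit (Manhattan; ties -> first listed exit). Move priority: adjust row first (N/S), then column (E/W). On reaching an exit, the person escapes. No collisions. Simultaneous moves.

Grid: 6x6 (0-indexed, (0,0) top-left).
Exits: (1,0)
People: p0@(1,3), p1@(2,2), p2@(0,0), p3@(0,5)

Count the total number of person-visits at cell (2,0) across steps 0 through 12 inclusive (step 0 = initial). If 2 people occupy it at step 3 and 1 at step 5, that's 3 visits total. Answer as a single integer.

Answer: 0

Derivation:
Step 0: p0@(1,3) p1@(2,2) p2@(0,0) p3@(0,5) -> at (2,0): 0 [-], cum=0
Step 1: p0@(1,2) p1@(1,2) p2@ESC p3@(1,5) -> at (2,0): 0 [-], cum=0
Step 2: p0@(1,1) p1@(1,1) p2@ESC p3@(1,4) -> at (2,0): 0 [-], cum=0
Step 3: p0@ESC p1@ESC p2@ESC p3@(1,3) -> at (2,0): 0 [-], cum=0
Step 4: p0@ESC p1@ESC p2@ESC p3@(1,2) -> at (2,0): 0 [-], cum=0
Step 5: p0@ESC p1@ESC p2@ESC p3@(1,1) -> at (2,0): 0 [-], cum=0
Step 6: p0@ESC p1@ESC p2@ESC p3@ESC -> at (2,0): 0 [-], cum=0
Total visits = 0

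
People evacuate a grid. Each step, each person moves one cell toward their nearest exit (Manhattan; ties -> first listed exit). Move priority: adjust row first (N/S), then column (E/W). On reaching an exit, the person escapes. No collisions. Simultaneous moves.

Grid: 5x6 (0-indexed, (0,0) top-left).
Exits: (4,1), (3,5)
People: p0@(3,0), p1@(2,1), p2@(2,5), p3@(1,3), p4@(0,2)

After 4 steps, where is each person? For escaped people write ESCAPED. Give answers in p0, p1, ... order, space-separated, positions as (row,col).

Step 1: p0:(3,0)->(4,0) | p1:(2,1)->(3,1) | p2:(2,5)->(3,5)->EXIT | p3:(1,3)->(2,3) | p4:(0,2)->(1,2)
Step 2: p0:(4,0)->(4,1)->EXIT | p1:(3,1)->(4,1)->EXIT | p2:escaped | p3:(2,3)->(3,3) | p4:(1,2)->(2,2)
Step 3: p0:escaped | p1:escaped | p2:escaped | p3:(3,3)->(3,4) | p4:(2,2)->(3,2)
Step 4: p0:escaped | p1:escaped | p2:escaped | p3:(3,4)->(3,5)->EXIT | p4:(3,2)->(4,2)

ESCAPED ESCAPED ESCAPED ESCAPED (4,2)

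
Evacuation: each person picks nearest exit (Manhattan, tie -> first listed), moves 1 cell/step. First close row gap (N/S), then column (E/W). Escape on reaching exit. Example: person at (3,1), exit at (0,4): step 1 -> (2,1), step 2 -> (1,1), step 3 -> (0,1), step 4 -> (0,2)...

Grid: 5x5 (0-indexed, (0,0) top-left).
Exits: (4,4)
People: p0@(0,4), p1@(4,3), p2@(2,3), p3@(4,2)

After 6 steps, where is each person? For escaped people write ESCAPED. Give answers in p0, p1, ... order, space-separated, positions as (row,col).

Step 1: p0:(0,4)->(1,4) | p1:(4,3)->(4,4)->EXIT | p2:(2,3)->(3,3) | p3:(4,2)->(4,3)
Step 2: p0:(1,4)->(2,4) | p1:escaped | p2:(3,3)->(4,3) | p3:(4,3)->(4,4)->EXIT
Step 3: p0:(2,4)->(3,4) | p1:escaped | p2:(4,3)->(4,4)->EXIT | p3:escaped
Step 4: p0:(3,4)->(4,4)->EXIT | p1:escaped | p2:escaped | p3:escaped

ESCAPED ESCAPED ESCAPED ESCAPED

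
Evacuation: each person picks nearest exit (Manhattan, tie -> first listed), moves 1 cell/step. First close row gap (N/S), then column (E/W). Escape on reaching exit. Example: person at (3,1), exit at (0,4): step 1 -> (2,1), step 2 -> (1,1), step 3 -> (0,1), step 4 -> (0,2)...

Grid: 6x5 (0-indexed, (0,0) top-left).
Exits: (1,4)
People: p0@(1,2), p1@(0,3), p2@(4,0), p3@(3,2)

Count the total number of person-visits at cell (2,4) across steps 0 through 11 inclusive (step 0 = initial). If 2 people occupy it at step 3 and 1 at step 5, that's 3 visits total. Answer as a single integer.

Step 0: p0@(1,2) p1@(0,3) p2@(4,0) p3@(3,2) -> at (2,4): 0 [-], cum=0
Step 1: p0@(1,3) p1@(1,3) p2@(3,0) p3@(2,2) -> at (2,4): 0 [-], cum=0
Step 2: p0@ESC p1@ESC p2@(2,0) p3@(1,2) -> at (2,4): 0 [-], cum=0
Step 3: p0@ESC p1@ESC p2@(1,0) p3@(1,3) -> at (2,4): 0 [-], cum=0
Step 4: p0@ESC p1@ESC p2@(1,1) p3@ESC -> at (2,4): 0 [-], cum=0
Step 5: p0@ESC p1@ESC p2@(1,2) p3@ESC -> at (2,4): 0 [-], cum=0
Step 6: p0@ESC p1@ESC p2@(1,3) p3@ESC -> at (2,4): 0 [-], cum=0
Step 7: p0@ESC p1@ESC p2@ESC p3@ESC -> at (2,4): 0 [-], cum=0
Total visits = 0

Answer: 0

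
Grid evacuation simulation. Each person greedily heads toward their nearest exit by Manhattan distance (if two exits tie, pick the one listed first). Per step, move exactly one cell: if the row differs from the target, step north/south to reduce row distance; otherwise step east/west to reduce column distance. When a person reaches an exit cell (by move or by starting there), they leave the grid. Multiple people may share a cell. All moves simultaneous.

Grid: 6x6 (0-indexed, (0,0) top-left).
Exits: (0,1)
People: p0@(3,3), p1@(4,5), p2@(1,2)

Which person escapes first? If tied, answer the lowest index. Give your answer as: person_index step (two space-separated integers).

Answer: 2 2

Derivation:
Step 1: p0:(3,3)->(2,3) | p1:(4,5)->(3,5) | p2:(1,2)->(0,2)
Step 2: p0:(2,3)->(1,3) | p1:(3,5)->(2,5) | p2:(0,2)->(0,1)->EXIT
Step 3: p0:(1,3)->(0,3) | p1:(2,5)->(1,5) | p2:escaped
Step 4: p0:(0,3)->(0,2) | p1:(1,5)->(0,5) | p2:escaped
Step 5: p0:(0,2)->(0,1)->EXIT | p1:(0,5)->(0,4) | p2:escaped
Step 6: p0:escaped | p1:(0,4)->(0,3) | p2:escaped
Step 7: p0:escaped | p1:(0,3)->(0,2) | p2:escaped
Step 8: p0:escaped | p1:(0,2)->(0,1)->EXIT | p2:escaped
Exit steps: [5, 8, 2]
First to escape: p2 at step 2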